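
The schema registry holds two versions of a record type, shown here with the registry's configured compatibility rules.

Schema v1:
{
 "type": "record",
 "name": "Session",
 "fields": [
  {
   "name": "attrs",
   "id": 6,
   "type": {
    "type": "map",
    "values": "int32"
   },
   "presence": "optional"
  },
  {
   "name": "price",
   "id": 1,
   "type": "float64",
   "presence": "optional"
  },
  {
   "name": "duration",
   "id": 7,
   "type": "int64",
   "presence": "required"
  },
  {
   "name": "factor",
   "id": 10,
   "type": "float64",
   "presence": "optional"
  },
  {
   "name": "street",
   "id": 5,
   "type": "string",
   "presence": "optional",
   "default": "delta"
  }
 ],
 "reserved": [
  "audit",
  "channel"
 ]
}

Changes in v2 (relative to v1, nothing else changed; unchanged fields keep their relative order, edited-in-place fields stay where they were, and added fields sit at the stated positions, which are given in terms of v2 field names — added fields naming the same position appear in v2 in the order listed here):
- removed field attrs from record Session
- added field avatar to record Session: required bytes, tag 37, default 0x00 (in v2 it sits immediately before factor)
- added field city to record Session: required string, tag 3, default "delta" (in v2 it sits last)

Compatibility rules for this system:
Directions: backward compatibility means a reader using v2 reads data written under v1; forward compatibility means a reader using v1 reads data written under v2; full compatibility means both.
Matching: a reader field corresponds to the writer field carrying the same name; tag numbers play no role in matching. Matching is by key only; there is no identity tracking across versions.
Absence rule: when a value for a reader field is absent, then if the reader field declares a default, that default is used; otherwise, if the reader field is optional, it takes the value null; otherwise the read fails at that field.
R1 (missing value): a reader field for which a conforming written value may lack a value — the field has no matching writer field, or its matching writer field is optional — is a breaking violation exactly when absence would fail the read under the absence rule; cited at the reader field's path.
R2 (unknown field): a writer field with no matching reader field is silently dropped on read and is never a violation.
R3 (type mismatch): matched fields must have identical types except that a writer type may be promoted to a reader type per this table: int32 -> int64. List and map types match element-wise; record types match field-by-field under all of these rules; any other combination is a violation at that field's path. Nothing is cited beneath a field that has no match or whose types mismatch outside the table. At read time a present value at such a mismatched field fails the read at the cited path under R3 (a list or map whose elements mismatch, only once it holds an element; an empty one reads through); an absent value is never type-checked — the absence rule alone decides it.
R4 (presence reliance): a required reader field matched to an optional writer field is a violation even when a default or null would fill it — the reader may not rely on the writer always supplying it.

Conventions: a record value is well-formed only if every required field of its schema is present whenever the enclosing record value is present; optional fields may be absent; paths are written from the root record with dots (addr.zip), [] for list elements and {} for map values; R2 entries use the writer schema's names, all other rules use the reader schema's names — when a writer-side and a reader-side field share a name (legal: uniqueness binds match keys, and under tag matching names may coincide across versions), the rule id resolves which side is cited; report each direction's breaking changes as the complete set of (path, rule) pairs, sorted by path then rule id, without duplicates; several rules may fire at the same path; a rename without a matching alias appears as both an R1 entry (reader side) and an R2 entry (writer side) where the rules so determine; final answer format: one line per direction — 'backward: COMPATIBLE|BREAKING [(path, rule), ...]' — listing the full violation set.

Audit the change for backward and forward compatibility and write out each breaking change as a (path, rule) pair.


backward: COMPATIBLE []; forward: COMPATIBLE []

arrows below run writer -> reader for Session
backward analysis of Session with v2 as reader and v1 as writer:
  price: float64 -> float64, writer optional; from price
  duration: int64 -> int64, writer required; from duration
  avatar has no writer counterpart
  factor: float64 -> float64, writer optional; from factor
  street: string -> string, writer optional; from street
  city has no writer counterpart
  writer field attrs has no reader counterpart
  => backward verdict for Session: COMPATIBLE, no violations
forward analysis of Session with v1 as reader and v2 as writer:
  attrs has no writer counterpart
  price: float64 -> float64, writer optional; from price
  duration: int64 -> int64, writer required; from duration
  factor: float64 -> float64, writer optional; from factor
  street: string -> string, writer optional; from street
  writer field avatar has no reader counterpart
  writer field city has no reader counterpart
  => forward verdict for Session: COMPATIBLE, no violations


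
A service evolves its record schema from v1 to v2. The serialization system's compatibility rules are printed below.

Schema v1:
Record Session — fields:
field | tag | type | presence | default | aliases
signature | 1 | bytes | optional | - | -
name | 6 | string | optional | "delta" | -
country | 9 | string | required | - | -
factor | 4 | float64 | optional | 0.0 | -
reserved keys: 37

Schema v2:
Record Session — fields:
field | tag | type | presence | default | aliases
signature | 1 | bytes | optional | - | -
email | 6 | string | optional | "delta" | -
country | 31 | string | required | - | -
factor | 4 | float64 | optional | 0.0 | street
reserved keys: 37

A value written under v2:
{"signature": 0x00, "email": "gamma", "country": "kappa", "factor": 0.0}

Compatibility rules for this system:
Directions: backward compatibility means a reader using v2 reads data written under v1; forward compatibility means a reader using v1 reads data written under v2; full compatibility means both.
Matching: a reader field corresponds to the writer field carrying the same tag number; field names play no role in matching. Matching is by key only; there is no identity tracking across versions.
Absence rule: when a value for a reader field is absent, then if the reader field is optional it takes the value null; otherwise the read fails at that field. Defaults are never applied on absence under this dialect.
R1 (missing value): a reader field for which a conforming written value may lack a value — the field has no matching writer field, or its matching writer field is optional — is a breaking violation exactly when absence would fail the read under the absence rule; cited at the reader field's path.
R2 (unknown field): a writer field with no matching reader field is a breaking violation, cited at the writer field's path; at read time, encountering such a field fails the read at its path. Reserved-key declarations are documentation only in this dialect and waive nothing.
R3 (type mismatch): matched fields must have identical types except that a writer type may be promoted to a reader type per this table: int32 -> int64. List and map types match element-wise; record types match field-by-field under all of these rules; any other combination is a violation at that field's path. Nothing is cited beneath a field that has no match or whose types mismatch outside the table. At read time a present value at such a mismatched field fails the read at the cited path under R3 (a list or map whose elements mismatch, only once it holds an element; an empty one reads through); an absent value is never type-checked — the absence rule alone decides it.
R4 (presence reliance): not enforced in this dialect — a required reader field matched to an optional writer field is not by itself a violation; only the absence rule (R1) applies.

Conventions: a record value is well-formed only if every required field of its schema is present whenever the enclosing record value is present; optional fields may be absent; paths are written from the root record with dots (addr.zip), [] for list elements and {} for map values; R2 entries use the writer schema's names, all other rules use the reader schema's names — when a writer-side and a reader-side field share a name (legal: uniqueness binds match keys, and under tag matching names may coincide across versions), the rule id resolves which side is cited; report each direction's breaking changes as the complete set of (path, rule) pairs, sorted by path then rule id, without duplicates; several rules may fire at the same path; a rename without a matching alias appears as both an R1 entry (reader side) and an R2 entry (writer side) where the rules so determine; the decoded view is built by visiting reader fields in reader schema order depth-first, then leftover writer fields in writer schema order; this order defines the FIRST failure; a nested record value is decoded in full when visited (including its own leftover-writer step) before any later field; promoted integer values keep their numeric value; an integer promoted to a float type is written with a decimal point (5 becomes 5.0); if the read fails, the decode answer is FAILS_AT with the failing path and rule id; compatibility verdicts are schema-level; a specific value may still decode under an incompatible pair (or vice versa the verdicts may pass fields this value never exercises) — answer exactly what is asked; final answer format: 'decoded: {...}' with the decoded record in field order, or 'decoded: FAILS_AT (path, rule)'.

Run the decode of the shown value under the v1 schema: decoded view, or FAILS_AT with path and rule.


each type pair in Session: writer, then reader
decode walk for Session under reader schema v1:
  signature := 0x00
  name := "gamma" (from writer email)
  read fails at country under R1 (no fill)
  => FAILS_AT (country, R1)
remaining Session differences; none change what is asked:
  renamed field name to email in record Session -> inert under this dialect — no rule fires on Session and the result does not move

decoded: FAILS_AT (country, R1)


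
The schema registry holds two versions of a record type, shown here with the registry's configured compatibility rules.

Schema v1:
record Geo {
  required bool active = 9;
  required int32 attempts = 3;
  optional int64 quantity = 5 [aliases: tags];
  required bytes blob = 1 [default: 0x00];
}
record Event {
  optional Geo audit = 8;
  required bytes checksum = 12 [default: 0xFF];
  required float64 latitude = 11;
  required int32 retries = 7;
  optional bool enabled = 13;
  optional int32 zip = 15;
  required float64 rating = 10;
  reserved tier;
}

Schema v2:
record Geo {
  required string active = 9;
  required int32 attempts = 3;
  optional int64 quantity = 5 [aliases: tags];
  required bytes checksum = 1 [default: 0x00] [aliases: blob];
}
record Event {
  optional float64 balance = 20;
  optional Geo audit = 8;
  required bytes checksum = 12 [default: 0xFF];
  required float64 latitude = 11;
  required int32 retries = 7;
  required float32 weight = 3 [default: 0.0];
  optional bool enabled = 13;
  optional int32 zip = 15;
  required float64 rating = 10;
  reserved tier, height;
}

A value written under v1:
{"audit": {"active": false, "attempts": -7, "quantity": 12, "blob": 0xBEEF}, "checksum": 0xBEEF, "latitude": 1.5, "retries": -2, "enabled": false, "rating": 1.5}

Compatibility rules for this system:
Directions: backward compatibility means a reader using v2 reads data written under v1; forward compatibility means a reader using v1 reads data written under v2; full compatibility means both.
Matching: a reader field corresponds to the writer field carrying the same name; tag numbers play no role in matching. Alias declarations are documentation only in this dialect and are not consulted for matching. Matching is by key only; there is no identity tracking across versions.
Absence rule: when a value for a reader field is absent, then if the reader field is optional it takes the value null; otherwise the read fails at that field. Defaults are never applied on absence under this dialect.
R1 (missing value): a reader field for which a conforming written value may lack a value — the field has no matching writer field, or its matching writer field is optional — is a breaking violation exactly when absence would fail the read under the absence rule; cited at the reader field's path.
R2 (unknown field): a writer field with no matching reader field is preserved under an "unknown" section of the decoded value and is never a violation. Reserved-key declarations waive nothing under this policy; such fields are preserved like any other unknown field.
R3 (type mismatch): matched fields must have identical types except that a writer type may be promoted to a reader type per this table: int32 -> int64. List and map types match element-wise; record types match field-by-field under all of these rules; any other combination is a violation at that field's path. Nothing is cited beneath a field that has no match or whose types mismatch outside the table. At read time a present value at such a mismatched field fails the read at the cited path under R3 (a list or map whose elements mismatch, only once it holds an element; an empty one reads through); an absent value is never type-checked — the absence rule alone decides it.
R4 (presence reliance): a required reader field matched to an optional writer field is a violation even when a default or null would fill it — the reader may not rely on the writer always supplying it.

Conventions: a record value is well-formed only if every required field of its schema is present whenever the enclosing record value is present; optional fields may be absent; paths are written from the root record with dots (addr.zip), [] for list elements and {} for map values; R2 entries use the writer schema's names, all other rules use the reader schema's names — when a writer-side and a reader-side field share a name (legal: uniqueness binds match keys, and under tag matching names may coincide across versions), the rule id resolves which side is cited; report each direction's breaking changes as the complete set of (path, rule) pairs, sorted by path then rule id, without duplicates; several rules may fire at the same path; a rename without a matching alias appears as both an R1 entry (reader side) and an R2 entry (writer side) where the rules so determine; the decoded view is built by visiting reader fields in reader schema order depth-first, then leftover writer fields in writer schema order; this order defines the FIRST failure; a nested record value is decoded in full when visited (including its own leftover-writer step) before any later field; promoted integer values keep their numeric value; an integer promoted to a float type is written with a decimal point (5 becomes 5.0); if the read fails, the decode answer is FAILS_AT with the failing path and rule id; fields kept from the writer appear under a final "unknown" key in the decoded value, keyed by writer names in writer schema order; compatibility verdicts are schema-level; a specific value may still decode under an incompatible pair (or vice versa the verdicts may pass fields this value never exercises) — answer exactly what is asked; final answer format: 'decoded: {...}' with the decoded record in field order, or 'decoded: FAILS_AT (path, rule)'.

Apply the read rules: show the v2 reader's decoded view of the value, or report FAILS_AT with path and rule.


arrows below run writer -> reader for Event
decoding the Event value with the v2 reader:
  balance := null (absent, optional -> null)
  read fails at audit.active under R3
  => FAILS_AT (audit.active, R3)
checking off the Event differences that do not matter here:
  renamed field blob to checksum in record Geo (alias blob declared on the renamed field) -> shifts the Event verdicts, not this decode
  added field balance to record Event: optional float64, tag 20 (in v2 it sits immediately before audit) -> inert under this dialect — no rule fires on Event and the result does not move
  added field weight to record Event: required float32, tag 3, default 0.0 (in v2 it sits immediately before enabled) -> shifts the Event verdicts, not this decode

decoded: FAILS_AT (audit.active, R3)


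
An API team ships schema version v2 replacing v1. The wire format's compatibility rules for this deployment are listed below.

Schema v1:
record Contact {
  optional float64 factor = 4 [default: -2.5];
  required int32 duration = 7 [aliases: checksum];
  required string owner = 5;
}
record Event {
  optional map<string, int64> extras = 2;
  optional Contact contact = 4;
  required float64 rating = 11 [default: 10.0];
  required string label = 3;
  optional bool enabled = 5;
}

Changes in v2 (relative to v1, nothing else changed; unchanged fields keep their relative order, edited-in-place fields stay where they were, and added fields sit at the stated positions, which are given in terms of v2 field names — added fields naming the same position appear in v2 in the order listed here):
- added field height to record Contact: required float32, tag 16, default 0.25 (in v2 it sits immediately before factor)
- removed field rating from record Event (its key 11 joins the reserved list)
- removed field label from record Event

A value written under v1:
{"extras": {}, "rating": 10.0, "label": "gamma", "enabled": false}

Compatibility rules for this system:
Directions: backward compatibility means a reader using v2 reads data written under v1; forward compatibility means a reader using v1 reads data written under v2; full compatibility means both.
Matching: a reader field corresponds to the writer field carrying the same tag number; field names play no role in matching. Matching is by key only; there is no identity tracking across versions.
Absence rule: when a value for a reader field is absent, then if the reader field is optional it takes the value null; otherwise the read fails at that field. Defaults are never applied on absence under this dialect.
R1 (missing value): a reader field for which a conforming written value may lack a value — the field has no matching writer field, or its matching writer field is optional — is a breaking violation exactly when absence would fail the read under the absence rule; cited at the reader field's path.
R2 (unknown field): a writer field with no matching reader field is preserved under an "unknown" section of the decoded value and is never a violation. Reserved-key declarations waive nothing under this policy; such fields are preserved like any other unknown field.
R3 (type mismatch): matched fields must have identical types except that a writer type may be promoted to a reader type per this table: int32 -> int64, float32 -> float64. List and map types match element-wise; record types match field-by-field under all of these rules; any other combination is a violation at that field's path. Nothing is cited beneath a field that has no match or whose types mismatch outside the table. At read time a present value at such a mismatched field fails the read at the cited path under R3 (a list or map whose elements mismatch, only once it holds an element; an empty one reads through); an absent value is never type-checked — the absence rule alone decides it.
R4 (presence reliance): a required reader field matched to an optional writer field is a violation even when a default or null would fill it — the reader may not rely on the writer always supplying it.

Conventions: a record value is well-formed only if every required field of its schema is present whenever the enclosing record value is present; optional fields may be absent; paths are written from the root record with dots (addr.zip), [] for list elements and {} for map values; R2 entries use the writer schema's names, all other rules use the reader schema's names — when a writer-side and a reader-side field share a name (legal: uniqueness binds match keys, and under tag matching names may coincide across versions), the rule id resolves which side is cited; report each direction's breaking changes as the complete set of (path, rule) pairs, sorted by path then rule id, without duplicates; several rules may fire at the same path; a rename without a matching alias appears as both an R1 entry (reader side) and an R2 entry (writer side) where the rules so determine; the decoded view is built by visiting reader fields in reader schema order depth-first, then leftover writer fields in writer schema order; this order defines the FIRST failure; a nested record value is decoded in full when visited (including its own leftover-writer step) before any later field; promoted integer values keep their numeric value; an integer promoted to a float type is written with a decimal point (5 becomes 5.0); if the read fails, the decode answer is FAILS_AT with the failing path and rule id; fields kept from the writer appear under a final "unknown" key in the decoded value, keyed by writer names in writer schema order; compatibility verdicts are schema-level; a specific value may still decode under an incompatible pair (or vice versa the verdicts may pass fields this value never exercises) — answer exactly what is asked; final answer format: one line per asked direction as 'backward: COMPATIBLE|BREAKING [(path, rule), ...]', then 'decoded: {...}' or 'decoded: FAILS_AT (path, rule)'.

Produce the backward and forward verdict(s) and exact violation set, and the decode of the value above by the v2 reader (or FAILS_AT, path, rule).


backward: BREAKING [(contact.height, R1)]; forward: BREAKING [(label, R1), (rating, R1)]; decoded: {"extras": {}, "contact": null, "enabled": false, "unknown": {"rating": 10.0, "label": "gamma"}}

the writer's type comes first in each Event pair
checking backward for Event: reader v2 against writer v1:
  writer optional, map<string, int64> -> map<string, int64>: reader extras maps from writer extras
  writer optional, Contact -> Contact: reader contact maps from writer contact
  writer optional, bool -> bool: reader enabled maps from writer enabled
  writer rating: unknown to reader
  writer label: unknown to reader
  contact.height: no writer match
  writer optional, float64 -> float64: reader contact.factor maps from writer contact.factor
  writer required, int32 -> int32: reader contact.duration maps from writer contact.duration
  writer required, string -> string: reader contact.owner maps from writer contact.owner
  violation R1 at contact.height
  backward on Event therefore BREAKING (1)
checking forward for Event: reader v1 against writer v2:
  writer optional, map<string, int64> -> map<string, int64>: reader extras maps from writer extras
  writer optional, Contact -> Contact: reader contact maps from writer contact
  rating: no writer match
  label: no writer match
  writer optional, bool -> bool: reader enabled maps from writer enabled
  writer optional, float64 -> float64: reader contact.factor maps from writer contact.factor
  writer required, int32 -> int32: reader contact.duration maps from writer contact.duration
  writer required, string -> string: reader contact.owner maps from writer contact.owner
  writer contact.height: unknown to reader
  violation R1 at label
  violation R1 at rating
  forward on Event therefore BREAKING (2)
migrating the Event value to v2:
  extras := {}
  contact := null (absent, optional -> null)
  enabled := false
  writer rating: kept under "unknown"
  writer label: kept under "unknown"
  => decoded: {"extras": {}, "contact": null, "enabled": false, "unknown": {"rating": 10.0, "label": "gamma"}}


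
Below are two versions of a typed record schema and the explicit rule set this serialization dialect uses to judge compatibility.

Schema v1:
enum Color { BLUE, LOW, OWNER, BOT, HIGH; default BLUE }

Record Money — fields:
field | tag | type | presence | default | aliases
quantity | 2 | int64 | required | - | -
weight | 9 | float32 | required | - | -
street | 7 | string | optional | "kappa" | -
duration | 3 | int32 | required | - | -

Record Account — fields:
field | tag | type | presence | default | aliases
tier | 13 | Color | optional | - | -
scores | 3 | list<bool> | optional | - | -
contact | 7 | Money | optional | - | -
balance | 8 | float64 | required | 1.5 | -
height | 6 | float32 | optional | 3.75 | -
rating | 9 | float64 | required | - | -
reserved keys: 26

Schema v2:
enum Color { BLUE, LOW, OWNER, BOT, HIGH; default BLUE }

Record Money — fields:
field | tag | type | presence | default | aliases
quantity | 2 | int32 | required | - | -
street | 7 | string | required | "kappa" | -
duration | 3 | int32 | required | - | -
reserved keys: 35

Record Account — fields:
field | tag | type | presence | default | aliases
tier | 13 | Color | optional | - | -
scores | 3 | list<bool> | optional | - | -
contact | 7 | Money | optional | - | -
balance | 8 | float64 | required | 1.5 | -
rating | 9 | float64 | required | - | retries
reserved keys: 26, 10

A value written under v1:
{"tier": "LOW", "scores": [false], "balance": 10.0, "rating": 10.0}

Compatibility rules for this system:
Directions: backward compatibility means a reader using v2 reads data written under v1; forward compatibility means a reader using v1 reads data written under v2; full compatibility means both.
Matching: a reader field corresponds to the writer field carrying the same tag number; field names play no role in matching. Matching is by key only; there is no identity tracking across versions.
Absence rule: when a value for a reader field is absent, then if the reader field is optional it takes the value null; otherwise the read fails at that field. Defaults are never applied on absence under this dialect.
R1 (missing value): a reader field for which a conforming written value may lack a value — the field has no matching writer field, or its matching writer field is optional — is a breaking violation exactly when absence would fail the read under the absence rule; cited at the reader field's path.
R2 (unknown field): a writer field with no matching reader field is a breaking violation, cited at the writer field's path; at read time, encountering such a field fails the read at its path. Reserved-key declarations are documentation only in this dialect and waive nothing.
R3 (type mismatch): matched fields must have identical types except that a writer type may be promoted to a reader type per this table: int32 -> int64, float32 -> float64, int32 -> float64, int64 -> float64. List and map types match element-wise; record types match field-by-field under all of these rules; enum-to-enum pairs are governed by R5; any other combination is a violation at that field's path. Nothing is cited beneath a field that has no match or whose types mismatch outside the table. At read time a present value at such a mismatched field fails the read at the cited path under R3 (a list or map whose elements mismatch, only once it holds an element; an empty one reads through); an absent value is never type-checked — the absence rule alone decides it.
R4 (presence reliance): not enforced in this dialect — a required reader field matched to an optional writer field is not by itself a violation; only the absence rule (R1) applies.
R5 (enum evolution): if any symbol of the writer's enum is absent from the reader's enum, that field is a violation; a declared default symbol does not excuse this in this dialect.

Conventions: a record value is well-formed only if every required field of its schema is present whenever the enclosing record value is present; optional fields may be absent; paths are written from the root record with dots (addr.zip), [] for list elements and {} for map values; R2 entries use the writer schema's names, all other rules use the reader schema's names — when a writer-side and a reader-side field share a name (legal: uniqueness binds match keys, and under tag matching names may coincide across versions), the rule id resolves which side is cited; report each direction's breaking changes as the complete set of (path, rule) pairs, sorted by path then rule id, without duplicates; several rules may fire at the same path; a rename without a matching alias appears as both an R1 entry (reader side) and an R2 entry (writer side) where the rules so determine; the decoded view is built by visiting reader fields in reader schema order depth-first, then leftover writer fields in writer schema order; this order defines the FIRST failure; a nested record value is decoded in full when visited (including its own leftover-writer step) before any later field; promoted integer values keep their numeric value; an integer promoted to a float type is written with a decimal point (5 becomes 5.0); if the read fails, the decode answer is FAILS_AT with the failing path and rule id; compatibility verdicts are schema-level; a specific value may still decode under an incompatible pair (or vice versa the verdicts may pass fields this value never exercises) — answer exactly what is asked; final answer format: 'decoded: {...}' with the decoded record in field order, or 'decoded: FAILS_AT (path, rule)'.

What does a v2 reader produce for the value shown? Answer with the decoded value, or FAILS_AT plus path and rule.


the writer's type comes first in each Account pair
decode walk for Account under reader schema v2:
  tier := "LOW"
  scores := [false]
  contact := null (absent, optional -> null)
  balance := 10.0
  rating := 10.0
  => decoded: {"tier": "LOW", "scores": [false], "contact": null, "balance": 10.0, "rating": 10.0}
the other Account changes do not affect what is asked:
  field quantity in record Money: type int64 changed to int32 -> affects the rule determinations only; this particular Account value decodes identically
  field street in record Money: optional changed to required -> affects the rule determinations only; this particular Account value decodes identically
  removed field weight from record Money -> affects the rule determinations only; this particular Account value decodes identically

decoded: {"tier": "LOW", "scores": [false], "contact": null, "balance": 10.0, "rating": 10.0}


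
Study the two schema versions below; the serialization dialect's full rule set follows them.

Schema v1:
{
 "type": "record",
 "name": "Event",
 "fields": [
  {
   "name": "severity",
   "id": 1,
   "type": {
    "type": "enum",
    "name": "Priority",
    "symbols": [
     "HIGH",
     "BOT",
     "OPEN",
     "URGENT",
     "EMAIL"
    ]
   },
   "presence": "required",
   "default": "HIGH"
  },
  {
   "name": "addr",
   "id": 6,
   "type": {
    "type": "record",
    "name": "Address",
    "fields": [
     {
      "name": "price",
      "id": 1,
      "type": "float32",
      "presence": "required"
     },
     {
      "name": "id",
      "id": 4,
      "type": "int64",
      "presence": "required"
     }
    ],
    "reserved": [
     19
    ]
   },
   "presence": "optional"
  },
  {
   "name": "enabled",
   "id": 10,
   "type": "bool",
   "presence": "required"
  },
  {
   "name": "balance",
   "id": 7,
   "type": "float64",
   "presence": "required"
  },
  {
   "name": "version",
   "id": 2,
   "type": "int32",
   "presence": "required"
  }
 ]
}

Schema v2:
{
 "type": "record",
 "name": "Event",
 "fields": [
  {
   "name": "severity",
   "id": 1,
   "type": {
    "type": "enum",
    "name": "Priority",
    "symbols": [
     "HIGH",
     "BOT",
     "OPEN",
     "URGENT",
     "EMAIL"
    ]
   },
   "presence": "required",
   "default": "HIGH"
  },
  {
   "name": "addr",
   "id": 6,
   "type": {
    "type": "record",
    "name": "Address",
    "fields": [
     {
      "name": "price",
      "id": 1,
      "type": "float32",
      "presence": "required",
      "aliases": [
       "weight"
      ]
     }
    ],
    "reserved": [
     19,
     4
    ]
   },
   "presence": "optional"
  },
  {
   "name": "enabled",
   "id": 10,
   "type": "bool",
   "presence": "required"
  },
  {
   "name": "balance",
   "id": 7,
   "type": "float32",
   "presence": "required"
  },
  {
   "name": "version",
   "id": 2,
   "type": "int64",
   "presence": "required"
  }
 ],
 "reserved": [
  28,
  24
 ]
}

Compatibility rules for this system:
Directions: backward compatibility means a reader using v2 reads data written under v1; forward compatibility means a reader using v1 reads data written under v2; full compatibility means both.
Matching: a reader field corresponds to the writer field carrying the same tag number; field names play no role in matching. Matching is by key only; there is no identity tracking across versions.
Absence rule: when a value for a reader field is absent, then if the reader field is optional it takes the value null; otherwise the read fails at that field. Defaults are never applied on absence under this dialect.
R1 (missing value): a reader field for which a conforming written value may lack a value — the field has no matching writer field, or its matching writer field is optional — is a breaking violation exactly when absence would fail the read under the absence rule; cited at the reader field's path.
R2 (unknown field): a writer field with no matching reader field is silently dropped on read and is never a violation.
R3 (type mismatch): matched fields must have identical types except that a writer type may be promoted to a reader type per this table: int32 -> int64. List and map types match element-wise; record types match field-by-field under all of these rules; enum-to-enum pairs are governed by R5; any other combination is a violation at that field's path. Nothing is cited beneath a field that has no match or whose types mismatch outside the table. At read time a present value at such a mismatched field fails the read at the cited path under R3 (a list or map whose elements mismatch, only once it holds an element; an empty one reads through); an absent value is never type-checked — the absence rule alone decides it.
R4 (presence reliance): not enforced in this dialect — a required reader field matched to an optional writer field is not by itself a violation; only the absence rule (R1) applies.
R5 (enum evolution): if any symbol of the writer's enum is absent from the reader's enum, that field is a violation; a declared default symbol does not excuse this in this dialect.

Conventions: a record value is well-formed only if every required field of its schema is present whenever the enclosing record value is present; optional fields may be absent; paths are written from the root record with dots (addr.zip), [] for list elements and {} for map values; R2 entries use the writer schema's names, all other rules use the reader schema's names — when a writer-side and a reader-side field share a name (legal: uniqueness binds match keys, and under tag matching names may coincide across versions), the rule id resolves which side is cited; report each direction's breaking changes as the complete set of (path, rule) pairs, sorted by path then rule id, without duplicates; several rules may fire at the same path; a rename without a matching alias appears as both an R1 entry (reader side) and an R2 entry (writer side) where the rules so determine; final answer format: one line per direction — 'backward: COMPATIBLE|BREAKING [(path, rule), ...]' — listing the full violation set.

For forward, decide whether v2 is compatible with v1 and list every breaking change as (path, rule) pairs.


each type pair in Event: writer, then reader
checking forward for Event: reader v1 against writer v2:
  severity: Priority -> Priority, writer required; from severity
  addr: Address -> Address, writer optional; from addr
  enabled: bool -> bool, writer required; from enabled
  balance: float32 -> float64, writer required; from balance
  version: int64 -> int32, writer required; from version
  addr.price: float32 -> float32, writer required; from addr.price
  addr.id: no writer match
  violation R1 at addr.id
  violation R3 at balance
  violation R3 at version
  => forward: BREAKING (3)

forward: BREAKING [(addr.id, R1), (balance, R3), (version, R3)]


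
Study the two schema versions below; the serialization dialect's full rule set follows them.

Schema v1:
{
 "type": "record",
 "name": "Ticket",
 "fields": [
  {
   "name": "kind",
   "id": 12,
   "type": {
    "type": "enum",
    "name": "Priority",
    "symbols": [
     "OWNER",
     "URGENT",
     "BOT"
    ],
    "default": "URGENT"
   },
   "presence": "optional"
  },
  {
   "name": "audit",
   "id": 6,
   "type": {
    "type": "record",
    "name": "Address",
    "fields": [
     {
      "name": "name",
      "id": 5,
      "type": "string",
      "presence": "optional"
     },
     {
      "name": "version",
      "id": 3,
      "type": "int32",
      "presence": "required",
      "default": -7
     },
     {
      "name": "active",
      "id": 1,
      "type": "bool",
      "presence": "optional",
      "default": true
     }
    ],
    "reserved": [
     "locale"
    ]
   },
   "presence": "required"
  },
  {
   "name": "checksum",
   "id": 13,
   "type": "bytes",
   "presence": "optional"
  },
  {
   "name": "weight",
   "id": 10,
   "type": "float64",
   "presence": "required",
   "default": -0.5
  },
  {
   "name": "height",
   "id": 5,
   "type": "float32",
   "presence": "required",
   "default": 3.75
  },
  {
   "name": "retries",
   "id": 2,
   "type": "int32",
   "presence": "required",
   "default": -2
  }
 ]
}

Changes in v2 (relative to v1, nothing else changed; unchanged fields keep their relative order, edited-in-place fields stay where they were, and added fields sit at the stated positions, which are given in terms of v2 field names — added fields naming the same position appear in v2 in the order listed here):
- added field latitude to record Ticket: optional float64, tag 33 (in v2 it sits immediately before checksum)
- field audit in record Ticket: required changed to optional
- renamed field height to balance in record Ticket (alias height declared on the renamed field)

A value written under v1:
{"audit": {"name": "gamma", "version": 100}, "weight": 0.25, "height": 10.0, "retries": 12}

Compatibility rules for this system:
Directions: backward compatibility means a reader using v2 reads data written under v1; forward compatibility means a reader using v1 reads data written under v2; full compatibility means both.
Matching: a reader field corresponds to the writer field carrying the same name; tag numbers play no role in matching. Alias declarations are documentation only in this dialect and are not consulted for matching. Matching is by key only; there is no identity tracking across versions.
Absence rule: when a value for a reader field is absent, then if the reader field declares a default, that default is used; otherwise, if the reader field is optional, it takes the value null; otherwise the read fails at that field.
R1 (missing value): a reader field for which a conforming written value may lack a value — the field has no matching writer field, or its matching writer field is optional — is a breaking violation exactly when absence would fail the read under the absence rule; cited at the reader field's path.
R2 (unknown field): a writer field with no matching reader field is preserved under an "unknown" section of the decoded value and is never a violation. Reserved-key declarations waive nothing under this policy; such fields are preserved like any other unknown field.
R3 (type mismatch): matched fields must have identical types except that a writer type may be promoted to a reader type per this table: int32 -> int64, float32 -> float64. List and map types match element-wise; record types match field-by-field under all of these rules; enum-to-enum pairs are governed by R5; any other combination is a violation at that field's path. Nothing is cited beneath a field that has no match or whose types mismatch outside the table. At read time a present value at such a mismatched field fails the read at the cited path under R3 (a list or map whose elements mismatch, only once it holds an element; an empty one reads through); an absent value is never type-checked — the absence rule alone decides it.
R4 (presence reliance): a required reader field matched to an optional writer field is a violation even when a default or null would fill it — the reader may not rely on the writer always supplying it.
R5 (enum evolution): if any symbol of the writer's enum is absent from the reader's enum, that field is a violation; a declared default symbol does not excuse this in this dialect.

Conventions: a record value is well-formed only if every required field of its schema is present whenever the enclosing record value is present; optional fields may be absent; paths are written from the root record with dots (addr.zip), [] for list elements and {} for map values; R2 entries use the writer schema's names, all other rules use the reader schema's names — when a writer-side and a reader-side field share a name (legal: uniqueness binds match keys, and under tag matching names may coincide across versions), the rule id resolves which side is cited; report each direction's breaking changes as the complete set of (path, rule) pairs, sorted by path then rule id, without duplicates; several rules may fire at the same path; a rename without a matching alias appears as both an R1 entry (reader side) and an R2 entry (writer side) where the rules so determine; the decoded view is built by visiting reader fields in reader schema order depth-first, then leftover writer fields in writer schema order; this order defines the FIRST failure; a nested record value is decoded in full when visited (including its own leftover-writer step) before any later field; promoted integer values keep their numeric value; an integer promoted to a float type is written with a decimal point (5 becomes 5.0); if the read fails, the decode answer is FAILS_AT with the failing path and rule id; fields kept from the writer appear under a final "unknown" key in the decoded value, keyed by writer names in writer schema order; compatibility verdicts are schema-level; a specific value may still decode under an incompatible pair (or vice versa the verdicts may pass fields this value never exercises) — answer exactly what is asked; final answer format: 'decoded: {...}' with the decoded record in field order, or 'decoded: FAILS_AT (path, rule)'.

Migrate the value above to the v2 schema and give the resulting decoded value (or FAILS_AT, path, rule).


in Ticket below, arrows point writer -> reader
decode walk for Ticket under reader schema v2:
  kind := null (not supplied -> null)
  audit.name := "gamma"
  audit.version := 100
  audit.active := true (no value, default fills)
  latitude := null (not supplied -> null)
  checksum := null (not supplied -> null)
  weight := 0.25
  balance := 3.75 (no value, default fills)
  retries := 12
  writer height: kept under "unknown"
  => decoded: {"kind": null, "audit": {"name": "gamma", "version": 100, "active": true}, "latitude": null, "checksum": null, "weight": 0.25, "balance": 3.75, "retries": 12, "unknown": {"height": 10.0}}
the other Ticket changes do not affect what is asked:
  field audit in record Ticket: required changed to optional -> shifts the Ticket verdicts, not this decode

decoded: {"kind": null, "audit": {"name": "gamma", "version": 100, "active": true}, "latitude": null, "checksum": null, "weight": 0.25, "balance": 3.75, "retries": 12, "unknown": {"height": 10.0}}
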